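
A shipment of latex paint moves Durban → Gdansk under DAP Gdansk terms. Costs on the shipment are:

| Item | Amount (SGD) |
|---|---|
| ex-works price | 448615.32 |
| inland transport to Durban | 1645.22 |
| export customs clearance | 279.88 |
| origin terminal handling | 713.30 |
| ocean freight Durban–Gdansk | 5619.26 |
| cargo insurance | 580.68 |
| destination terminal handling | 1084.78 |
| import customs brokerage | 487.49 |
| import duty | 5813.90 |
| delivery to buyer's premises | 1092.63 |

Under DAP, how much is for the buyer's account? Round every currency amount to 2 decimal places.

Buyer's account: SGD 6301.39

DAP: the seller bears all costs to the named destination except import duty and clearance.
Seller's account: goods 448615.32 + inland to port 1645.22 + export clearance 279.88 + origin terminal 713.30 + freight 5619.26 + insurance 580.68 + destination terminal 1084.78 + delivery 1092.63 = 459631.07
Buyer's account: brokerage 487.49 + duty 5813.90 = 6301.39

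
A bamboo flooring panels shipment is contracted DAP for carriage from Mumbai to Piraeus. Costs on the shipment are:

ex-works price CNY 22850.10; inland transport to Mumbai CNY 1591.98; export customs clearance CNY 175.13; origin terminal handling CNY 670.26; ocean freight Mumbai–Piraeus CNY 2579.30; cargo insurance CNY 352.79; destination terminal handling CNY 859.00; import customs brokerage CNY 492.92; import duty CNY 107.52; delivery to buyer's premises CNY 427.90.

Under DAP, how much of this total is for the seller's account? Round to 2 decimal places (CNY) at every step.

DAP: the seller bears all costs to the named destination except import duty and clearance.
Seller's account: goods 22850.10 + inland to port 1591.98 + export clearance 175.13 + origin terminal 670.26 + freight 2579.30 + insurance 352.79 + destination terminal 859.00 + delivery 427.90 = 29506.46
Buyer's account: brokerage 492.92 + duty 107.52 = 600.44

Seller's account: CNY 29506.46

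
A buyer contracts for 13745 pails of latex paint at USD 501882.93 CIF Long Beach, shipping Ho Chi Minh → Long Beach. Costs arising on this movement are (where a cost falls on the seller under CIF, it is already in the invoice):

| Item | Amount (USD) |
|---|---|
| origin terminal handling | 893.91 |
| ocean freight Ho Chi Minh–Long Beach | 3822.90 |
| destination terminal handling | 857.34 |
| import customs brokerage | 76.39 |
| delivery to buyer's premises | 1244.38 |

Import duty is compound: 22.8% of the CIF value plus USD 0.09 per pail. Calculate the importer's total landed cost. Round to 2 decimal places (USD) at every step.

CIF: the seller pays costs through ocean freight and marine insurance to the destination port.
Already in the invoice (seller's account under CIF): origin terminal, freight — exclude.
The CIF price already equals the CIF value: 501882.93
Ad valorem component: 501882.93 × 22.8% = 114429.31
Specific component: 13745 × 0.09 = 1237.05
Import duty = 114429.31 + 1237.05 = 115666.36
Buyer bears: destination terminal 857.34 + brokerage 76.39 + delivery 1244.38 + duty 115666.36 = 117844.47
Landed cost = invoice 501882.93 + 117844.47 = 619727.40

Total landed cost: USD 619727.40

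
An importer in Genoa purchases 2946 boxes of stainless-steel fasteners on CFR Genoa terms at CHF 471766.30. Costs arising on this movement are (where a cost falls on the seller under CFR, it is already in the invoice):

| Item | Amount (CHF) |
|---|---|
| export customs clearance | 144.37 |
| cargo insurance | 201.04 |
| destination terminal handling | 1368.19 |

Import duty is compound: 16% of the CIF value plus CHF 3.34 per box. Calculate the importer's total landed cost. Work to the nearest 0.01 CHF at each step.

Total landed cost: CHF 558689.94

CFR: the seller pays costs through ocean freight to the destination port, but not insurance.
Already in the invoice (seller's account under CFR): export clearance — exclude.
CIF value = CFR price + insurance = 471766.30 + 201.04 = 471967.34
Ad valorem component: 471967.34 × 16% = 75514.77
Specific component: 2946 × 3.34 = 9839.64
Import duty = 75514.77 + 9839.64 = 85354.41
Buyer bears: insurance 201.04 + destination terminal 1368.19 + duty 85354.41 = 86923.64
Landed cost = invoice 471766.30 + 86923.64 = 558689.94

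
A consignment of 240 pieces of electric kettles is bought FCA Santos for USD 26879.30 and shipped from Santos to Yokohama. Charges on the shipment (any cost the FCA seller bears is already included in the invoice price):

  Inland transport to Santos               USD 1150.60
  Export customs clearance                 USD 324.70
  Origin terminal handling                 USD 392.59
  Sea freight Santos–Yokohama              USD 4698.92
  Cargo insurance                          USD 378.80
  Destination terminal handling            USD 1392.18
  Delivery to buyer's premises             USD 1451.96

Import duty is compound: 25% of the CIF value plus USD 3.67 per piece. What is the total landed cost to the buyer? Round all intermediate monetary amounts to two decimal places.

Total landed cost: USD 44161.95

FCA: the seller delivers export-cleared goods to the carrier; the buyer bears costs from that point.
Already in the invoice (seller's account under FCA): inland to port, export clearance — exclude.
CIF value = FCA price + origin terminal + freight + insurance = 26879.30 + 392.59 + 4698.92 + 378.80 = 32349.61
Ad valorem component: 32349.61 × 25% = 8087.40
Specific component: 240 × 3.67 = 880.80
Import duty = 8087.40 + 880.80 = 8968.20
Buyer bears: origin terminal 392.59 + freight 4698.92 + insurance 378.80 + destination terminal 1392.18 + delivery 1451.96 + duty 8968.20 = 17282.65
Landed cost = invoice 26879.30 + 17282.65 = 44161.95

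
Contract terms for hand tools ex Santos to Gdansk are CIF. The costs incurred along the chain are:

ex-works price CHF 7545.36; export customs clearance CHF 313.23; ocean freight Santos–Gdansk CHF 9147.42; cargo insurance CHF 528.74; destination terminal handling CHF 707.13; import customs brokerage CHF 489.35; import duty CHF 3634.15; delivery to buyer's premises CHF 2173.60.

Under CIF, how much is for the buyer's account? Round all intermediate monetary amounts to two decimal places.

CIF: the seller pays costs through ocean freight and marine insurance to the destination port.
Seller's account: goods 7545.36 + export clearance 313.23 + freight 9147.42 + insurance 528.74 = 17534.75
Buyer's account: destination terminal 707.13 + brokerage 489.35 + duty 3634.15 + delivery 2173.60 = 7004.23

Buyer's account: CHF 7004.23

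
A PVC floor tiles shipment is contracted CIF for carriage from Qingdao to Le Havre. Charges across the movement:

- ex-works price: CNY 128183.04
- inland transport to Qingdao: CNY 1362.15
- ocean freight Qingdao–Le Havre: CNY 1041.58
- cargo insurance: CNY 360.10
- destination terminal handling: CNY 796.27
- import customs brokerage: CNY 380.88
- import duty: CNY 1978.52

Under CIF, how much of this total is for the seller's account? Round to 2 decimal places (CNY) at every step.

CIF: the seller pays costs through ocean freight and marine insurance to the destination port.
Seller's account: goods 128183.04 + inland to port 1362.15 + freight 1041.58 + insurance 360.10 = 130946.87
Buyer's account: destination terminal 796.27 + brokerage 380.88 + duty 1978.52 = 3155.67

Seller's account: CNY 130946.87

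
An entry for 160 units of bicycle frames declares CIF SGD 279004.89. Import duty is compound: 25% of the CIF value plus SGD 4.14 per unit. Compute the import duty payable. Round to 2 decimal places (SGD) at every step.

Ad valorem component: 279004.89 × 25% = 69751.22
Specific component: 160 × 4.14 = 662.40
Import duty = 69751.22 + 662.40 = 70413.62

Import duty: SGD 70413.62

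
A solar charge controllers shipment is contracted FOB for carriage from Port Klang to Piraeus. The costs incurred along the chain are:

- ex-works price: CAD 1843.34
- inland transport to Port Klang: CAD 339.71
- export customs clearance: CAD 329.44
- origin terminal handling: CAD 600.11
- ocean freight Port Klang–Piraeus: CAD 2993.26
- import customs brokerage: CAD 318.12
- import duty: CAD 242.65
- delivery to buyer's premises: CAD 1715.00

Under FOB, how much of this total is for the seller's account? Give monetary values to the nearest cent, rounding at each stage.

FOB: the seller bears costs until goods are on board at the origin port; the buyer bears freight, insurance and all costs thereafter.
Seller's account: goods 1843.34 + inland to port 339.71 + export clearance 329.44 + origin terminal 600.11 = 3112.60
Buyer's account: freight 2993.26 + brokerage 318.12 + duty 242.65 + delivery 1715.00 = 5269.03

Seller's account: CAD 3112.60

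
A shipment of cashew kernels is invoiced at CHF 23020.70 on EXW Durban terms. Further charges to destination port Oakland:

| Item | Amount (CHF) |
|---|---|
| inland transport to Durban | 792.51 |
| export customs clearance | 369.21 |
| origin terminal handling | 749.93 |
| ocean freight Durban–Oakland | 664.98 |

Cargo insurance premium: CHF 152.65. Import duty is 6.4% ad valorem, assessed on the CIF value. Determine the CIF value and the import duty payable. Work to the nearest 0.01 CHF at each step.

CIF = EXW price + pre-shipment costs + freight + insurance
CIF = 23020.70 + 792.51 + 369.21 + 749.93 + 664.98 + 152.65 = 25749.98
Import duty = 25749.98 × 6.4% = 1648.00

CIF value: CHF 25749.98; import duty: CHF 1648.00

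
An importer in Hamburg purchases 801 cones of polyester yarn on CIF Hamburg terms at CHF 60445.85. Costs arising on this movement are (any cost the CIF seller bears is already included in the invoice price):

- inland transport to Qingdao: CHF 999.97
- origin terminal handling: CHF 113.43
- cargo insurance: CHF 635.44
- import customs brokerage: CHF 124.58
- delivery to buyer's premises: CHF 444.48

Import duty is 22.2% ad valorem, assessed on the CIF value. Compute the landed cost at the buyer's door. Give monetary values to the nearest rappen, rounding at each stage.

Total landed cost: CHF 74433.89

CIF: the seller pays costs through ocean freight and marine insurance to the destination port.
Already in the invoice (seller's account under CIF): inland to port, origin terminal, insurance — exclude.
The CIF price already equals the CIF value: 60445.85
Import duty = 60445.85 × 22.2% = 13418.98
Buyer bears: brokerage 124.58 + delivery 444.48 + duty 13418.98 = 13988.04
Landed cost = invoice 60445.85 + 13988.04 = 74433.89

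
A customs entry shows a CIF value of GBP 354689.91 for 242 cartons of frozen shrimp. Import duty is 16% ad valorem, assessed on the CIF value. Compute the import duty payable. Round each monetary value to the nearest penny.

Import duty = 354689.91 × 16% = 56750.39

Import duty: GBP 56750.39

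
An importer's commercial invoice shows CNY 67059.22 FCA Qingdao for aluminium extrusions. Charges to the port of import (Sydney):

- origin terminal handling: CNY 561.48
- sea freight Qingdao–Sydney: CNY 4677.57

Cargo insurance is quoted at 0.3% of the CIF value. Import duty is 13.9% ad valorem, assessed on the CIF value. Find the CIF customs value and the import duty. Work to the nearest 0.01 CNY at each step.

CIF value: CNY 72515.82; import duty: CNY 10079.70

Let C be the CIF value. C = FCA price + pre-shipment costs + freight + 0.3% × C
C − 0.3% × C = 67059.22 + 561.48 + 4677.57
0.997 × C = 72298.27
C = 72298.27 / 0.997 = 72515.82
Insurance premium = 0.3% × 72515.82 = 217.55
Import duty = 72515.82 × 13.9% = 10079.70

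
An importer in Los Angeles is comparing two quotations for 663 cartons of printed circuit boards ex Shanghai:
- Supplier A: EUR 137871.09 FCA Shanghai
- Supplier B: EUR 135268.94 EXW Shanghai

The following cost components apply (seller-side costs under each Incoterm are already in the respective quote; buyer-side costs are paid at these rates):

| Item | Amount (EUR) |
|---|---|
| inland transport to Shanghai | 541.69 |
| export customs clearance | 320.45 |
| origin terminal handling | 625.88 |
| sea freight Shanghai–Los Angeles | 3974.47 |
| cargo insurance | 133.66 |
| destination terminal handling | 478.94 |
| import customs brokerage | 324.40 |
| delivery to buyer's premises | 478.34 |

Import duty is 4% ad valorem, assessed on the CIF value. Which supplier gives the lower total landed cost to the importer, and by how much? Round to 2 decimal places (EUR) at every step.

Supplier A (FCA):
CIF value = FCA price + origin terminal + freight + insurance = 137871.09 + 625.88 + 3974.47 + 133.66 = 142605.10
Import duty = 142605.10 × 4% = 5704.20
Buyer bears (A): 625.88 + 3974.47 + 133.66 + 478.94 + 324.40 + 478.34 = 6015.69
Landed cost (A) = invoice 137871.09 + 6015.69 + duty 5704.20 = 149590.98
Supplier B (EXW):
CIF value = EXW price + inland to port + export clearance + origin terminal + freight + insurance = 135268.94 + 541.69 + 320.45 + 625.88 + 3974.47 + 133.66 = 140865.09
Import duty = 140865.09 × 4% = 5634.60
Buyer bears (B): 541.69 + 320.45 + 625.88 + 3974.47 + 133.66 + 478.94 + 324.40 + 478.34 = 6877.83
Landed cost (B) = invoice 135268.94 + 6877.83 + duty 5634.60 = 147781.37
Difference = |149590.98 − 147781.37| = 1809.61

Supplier B is cheaper by EUR 1809.61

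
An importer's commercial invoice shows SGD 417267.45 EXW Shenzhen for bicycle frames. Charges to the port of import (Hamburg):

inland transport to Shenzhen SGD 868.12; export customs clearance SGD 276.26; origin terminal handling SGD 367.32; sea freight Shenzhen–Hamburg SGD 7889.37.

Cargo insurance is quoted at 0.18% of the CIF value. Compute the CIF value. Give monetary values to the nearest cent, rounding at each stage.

Let C be the CIF value. C = EXW price + pre-shipment costs + freight + 0.18% × C
C − 0.18% × C = 417267.45 + 868.12 + 276.26 + 367.32 + 7889.37
0.9982 × C = 426668.52
C = 426668.52 / 0.9982 = 427437.91
Insurance premium = 0.18% × 427437.91 = 769.39

CIF value: SGD 427437.91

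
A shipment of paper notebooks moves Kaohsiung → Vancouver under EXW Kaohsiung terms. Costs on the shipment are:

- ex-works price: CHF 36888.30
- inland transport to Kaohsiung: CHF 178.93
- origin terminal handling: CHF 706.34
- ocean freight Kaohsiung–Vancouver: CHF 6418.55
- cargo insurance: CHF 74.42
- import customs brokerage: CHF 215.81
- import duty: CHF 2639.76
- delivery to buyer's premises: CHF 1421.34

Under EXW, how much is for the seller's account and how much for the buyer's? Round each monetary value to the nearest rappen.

EXW: the seller makes goods available at their premises; the buyer bears all onward costs.
Seller's account: goods 36888.30 = 36888.30
Buyer's account: inland to port 178.93 + origin terminal 706.34 + freight 6418.55 + insurance 74.42 + brokerage 215.81 + duty 2639.76 + delivery 1421.34 = 11655.15

Seller: CHF 36888.30; buyer: CHF 11655.15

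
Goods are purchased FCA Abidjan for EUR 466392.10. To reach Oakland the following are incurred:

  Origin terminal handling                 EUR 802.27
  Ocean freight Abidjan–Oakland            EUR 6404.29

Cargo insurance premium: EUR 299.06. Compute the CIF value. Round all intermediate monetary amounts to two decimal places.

CIF = FCA price + pre-shipment costs + freight + insurance
CIF = 466392.10 + 802.27 + 6404.29 + 299.06 = 473897.72

CIF value: EUR 473897.72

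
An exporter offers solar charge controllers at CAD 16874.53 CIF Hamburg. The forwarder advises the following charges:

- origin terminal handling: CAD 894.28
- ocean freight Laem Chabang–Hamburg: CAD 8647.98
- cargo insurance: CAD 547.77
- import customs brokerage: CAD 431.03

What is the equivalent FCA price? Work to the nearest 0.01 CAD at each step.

Not relevant to the conversion: brokerage — on the buyer under both terms; not part of either seller's price.
From CIF to FCA, the seller no longer bears: origin terminal, freight, insurance.
FCA price = 16874.53 − 894.28 − 8647.98 − 547.77 = 6784.50

FCA price: CAD 6784.50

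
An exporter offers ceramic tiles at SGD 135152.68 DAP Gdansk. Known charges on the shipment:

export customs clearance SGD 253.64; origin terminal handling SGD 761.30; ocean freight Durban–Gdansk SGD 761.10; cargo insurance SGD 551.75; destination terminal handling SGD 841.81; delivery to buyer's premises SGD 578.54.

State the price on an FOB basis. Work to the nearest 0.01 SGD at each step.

Not relevant to the conversion: export clearance, origin terminal — on the seller under both DAP and FOB; already in the DAP price and stays in the FOB price.
From DAP to FOB, the seller no longer bears: freight, insurance, destination terminal, delivery.
FOB price = 135152.68 − 761.10 − 551.75 − 841.81 − 578.54 = 132419.48

FOB price: SGD 132419.48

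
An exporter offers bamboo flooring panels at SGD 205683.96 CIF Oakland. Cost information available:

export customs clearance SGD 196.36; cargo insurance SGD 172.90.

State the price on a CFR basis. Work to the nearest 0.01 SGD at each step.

Not relevant to the conversion: export clearance — on the seller under both CIF and CFR; already in the CIF price and stays in the CFR price.
From CIF to CFR, the seller no longer bears: insurance.
CFR price = 205683.96 − 172.90 = 205511.06

CFR price: SGD 205511.06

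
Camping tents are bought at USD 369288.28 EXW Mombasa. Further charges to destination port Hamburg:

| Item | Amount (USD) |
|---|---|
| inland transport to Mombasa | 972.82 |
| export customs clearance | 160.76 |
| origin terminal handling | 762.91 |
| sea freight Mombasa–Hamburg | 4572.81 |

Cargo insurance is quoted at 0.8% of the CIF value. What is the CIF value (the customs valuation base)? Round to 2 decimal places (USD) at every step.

Let C be the CIF value. C = EXW price + pre-shipment costs + freight + 0.8% × C
C − 0.8% × C = 369288.28 + 972.82 + 160.76 + 762.91 + 4572.81
0.992 × C = 375757.58
C = 375757.58 / 0.992 = 378787.88
Insurance premium = 0.8% × 378787.88 = 3030.30

CIF value: USD 378787.88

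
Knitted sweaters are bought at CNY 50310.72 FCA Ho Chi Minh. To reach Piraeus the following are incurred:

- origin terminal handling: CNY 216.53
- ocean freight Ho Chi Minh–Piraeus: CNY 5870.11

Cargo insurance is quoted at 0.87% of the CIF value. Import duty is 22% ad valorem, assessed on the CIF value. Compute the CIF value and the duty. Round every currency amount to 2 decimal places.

CIF value: CNY 56892.32; import duty: CNY 12516.31

Let C be the CIF value. C = FCA price + pre-shipment costs + freight + 0.87% × C
C − 0.87% × C = 50310.72 + 216.53 + 5870.11
0.9913 × C = 56397.36
C = 56397.36 / 0.9913 = 56892.32
Insurance premium = 0.87% × 56892.32 = 494.96
Import duty = 56892.32 × 22% = 12516.31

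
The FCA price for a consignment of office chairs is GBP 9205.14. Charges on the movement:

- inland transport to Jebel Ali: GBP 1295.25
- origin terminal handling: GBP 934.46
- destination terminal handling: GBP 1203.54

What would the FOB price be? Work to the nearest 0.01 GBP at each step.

Not relevant to the conversion: inland to port — on the seller under both FCA and FOB; already in the FCA price and stays in the FOB price. destination terminal — on the buyer under both terms; not part of either seller's price.
From FCA to FOB, the seller additionally bears: origin terminal.
FOB price = 9205.14 + 934.46 = 10139.60

FOB price: GBP 10139.60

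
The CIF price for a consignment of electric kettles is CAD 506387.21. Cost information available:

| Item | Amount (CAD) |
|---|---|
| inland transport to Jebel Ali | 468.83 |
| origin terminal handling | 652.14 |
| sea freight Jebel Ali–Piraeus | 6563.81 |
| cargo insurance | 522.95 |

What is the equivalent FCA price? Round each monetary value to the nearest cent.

Not relevant to the conversion: inland to port — on the seller under both CIF and FCA; already in the CIF price and stays in the FCA price.
From CIF to FCA, the seller no longer bears: origin terminal, freight, insurance.
FCA price = 506387.21 − 652.14 − 6563.81 − 522.95 = 498648.31

FCA price: CAD 498648.31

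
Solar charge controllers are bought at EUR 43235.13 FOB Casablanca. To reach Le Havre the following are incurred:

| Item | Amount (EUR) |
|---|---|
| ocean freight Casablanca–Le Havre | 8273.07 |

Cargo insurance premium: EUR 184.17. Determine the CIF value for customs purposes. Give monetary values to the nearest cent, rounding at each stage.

CIF = FOB price + freight + insurance
CIF = 43235.13 + 8273.07 + 184.17 = 51692.37

CIF value: EUR 51692.37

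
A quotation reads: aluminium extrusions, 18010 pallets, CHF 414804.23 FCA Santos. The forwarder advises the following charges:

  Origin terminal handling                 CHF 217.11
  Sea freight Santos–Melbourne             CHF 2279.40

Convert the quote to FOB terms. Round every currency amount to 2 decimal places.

FOB price: CHF 415021.34

Not relevant to the conversion: freight — on the buyer under both terms; not part of either seller's price.
From FCA to FOB, the seller additionally bears: origin terminal.
FOB price = 414804.23 + 217.11 = 415021.34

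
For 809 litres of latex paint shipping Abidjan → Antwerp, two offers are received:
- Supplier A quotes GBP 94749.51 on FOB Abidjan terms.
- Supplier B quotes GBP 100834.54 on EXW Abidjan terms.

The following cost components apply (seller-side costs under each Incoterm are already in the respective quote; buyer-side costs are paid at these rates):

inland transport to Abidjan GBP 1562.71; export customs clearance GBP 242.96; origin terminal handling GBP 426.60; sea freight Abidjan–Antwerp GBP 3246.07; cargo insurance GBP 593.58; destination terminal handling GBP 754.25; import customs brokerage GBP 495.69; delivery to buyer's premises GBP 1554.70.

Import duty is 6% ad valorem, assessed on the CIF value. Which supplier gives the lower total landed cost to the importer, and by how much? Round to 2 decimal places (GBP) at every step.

Supplier A (FOB):
CIF value = FOB price + freight + insurance = 94749.51 + 3246.07 + 593.58 = 98589.16
Import duty = 98589.16 × 6% = 5915.35
Buyer bears (A): 3246.07 + 593.58 + 754.25 + 495.69 + 1554.70 = 6644.29
Landed cost (A) = invoice 94749.51 + 6644.29 + duty 5915.35 = 107309.15
Supplier B (EXW):
CIF value = EXW price + inland to port + export clearance + origin terminal + freight + insurance = 100834.54 + 1562.71 + 242.96 + 426.60 + 3246.07 + 593.58 = 106906.46
Import duty = 106906.46 × 6% = 6414.39
Buyer bears (B): 1562.71 + 242.96 + 426.60 + 3246.07 + 593.58 + 754.25 + 495.69 + 1554.70 = 8876.56
Landed cost (B) = invoice 100834.54 + 8876.56 + duty 6414.39 = 116125.49
Difference = |107309.15 − 116125.49| = 8816.34

Supplier A is cheaper by GBP 8816.34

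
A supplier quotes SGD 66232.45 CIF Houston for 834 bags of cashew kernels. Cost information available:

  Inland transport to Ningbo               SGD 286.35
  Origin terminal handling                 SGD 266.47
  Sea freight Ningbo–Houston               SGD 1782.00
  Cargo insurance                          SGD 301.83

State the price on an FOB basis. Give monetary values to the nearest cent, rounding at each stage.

Not relevant to the conversion: origin terminal, inland to port — on the seller under both CIF and FOB; already in the CIF price and stays in the FOB price.
From CIF to FOB, the seller no longer bears: freight, insurance.
FOB price = 66232.45 − 1782.00 − 301.83 = 64148.62

FOB price: SGD 64148.62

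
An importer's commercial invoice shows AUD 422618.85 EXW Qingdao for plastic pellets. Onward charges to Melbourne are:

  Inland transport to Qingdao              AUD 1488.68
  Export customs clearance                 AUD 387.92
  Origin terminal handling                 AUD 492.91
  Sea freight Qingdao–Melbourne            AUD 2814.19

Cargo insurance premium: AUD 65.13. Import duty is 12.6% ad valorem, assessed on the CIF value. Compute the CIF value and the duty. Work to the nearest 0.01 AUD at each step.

CIF = EXW price + pre-shipment costs + freight + insurance
CIF = 422618.85 + 1488.68 + 387.92 + 492.91 + 2814.19 + 65.13 = 427867.68
Import duty = 427867.68 × 12.6% = 53911.33

CIF value: AUD 427867.68; import duty: AUD 53911.33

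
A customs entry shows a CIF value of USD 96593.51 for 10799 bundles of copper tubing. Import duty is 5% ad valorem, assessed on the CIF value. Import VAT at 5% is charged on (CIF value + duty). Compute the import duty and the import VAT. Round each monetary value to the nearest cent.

Import duty = 96593.51 × 5% = 4829.68
VAT base = CIF + duty = 96593.51 + 4829.68 = 101423.19
Import VAT = 101423.19 × 5% = 5071.16

Import duty: USD 4829.68; import VAT: USD 5071.16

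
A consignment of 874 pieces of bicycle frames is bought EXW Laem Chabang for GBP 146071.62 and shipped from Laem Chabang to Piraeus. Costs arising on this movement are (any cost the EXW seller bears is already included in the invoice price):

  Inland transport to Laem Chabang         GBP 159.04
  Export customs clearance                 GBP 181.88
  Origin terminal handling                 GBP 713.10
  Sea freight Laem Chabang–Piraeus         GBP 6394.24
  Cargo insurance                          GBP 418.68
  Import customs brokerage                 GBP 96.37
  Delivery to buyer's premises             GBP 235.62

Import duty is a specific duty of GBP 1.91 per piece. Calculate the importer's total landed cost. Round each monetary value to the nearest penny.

Total landed cost: GBP 155939.89

EXW: the seller makes goods available at their premises; the buyer bears all onward costs.
CIF value = EXW price + inland to port + export clearance + origin terminal + freight + insurance = 146071.62 + 159.04 + 181.88 + 713.10 + 6394.24 + 418.68 = 153938.56
Import duty = 874 × 1.91 = 1669.34
Buyer bears: inland to port 159.04 + export clearance 181.88 + origin terminal 713.10 + freight 6394.24 + insurance 418.68 + brokerage 96.37 + delivery 235.62 + duty 1669.34 = 9868.27
Landed cost = invoice 146071.62 + 9868.27 = 155939.89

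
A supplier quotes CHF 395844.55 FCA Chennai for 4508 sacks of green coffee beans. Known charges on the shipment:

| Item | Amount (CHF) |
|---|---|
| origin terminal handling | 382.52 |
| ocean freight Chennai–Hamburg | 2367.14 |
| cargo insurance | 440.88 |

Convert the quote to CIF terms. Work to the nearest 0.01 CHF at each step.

From FCA to CIF, the seller additionally bears: origin terminal, freight, insurance.
CIF price = 395844.55 + 382.52 + 2367.14 + 440.88 = 399035.09

CIF price: CHF 399035.09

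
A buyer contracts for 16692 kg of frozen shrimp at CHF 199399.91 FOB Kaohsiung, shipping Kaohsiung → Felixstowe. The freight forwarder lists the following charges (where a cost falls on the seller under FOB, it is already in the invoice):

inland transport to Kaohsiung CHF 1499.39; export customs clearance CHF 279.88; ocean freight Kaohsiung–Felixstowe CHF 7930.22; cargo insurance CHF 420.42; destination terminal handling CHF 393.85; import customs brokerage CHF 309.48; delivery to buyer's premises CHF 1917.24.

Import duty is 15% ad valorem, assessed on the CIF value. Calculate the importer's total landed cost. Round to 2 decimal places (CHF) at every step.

FOB: the seller bears costs until goods are on board at the origin port; the buyer bears freight, insurance and all costs thereafter.
Already in the invoice (seller's account under FOB): inland to port, export clearance — exclude.
CIF value = FOB price + freight + insurance = 199399.91 + 7930.22 + 420.42 = 207750.55
Import duty = 207750.55 × 15% = 31162.58
Buyer bears: freight 7930.22 + insurance 420.42 + destination terminal 393.85 + brokerage 309.48 + delivery 1917.24 + duty 31162.58 = 42133.79
Landed cost = invoice 199399.91 + 42133.79 = 241533.70

Total landed cost: CHF 241533.70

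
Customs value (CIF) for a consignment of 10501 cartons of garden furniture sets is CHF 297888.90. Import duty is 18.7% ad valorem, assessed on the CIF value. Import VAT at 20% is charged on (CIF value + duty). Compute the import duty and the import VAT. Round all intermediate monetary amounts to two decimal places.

Import duty = 297888.90 × 18.7% = 55705.22
VAT base = CIF + duty = 297888.90 + 55705.22 = 353594.12
Import VAT = 353594.12 × 20% = 70718.82

Import duty: CHF 55705.22; import VAT: CHF 70718.82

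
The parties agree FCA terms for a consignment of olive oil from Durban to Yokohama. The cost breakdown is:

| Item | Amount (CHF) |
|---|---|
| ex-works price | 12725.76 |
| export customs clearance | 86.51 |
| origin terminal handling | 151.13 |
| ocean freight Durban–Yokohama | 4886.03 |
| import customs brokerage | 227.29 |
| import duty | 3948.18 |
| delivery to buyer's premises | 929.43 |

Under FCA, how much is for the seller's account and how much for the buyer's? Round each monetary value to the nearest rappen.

FCA: the seller delivers export-cleared goods to the carrier; the buyer bears costs from that point.
Seller's account: goods 12725.76 + export clearance 86.51 = 12812.27
Buyer's account: origin terminal 151.13 + freight 4886.03 + brokerage 227.29 + duty 3948.18 + delivery 929.43 = 10142.06

Seller: CHF 12812.27; buyer: CHF 10142.06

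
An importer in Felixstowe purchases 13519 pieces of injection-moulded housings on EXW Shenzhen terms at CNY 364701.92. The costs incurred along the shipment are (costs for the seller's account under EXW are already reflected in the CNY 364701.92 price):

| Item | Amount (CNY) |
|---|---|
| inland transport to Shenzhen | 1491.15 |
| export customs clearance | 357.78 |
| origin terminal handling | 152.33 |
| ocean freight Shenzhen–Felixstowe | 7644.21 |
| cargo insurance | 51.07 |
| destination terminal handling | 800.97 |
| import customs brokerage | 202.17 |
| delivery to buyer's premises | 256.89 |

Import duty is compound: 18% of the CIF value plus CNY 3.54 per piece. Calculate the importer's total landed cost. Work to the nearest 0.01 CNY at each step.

EXW: the seller makes goods available at their premises; the buyer bears all onward costs.
CIF value = EXW price + inland to port + export clearance + origin terminal + freight + insurance = 364701.92 + 1491.15 + 357.78 + 152.33 + 7644.21 + 51.07 = 374398.46
Ad valorem component: 374398.46 × 18% = 67391.72
Specific component: 13519 × 3.54 = 47857.26
Import duty = 67391.72 + 47857.26 = 115248.98
Buyer bears: inland to port 1491.15 + export clearance 357.78 + origin terminal 152.33 + freight 7644.21 + insurance 51.07 + destination terminal 800.97 + brokerage 202.17 + delivery 256.89 + duty 115248.98 = 126205.55
Landed cost = invoice 364701.92 + 126205.55 = 490907.47

Total landed cost: CNY 490907.47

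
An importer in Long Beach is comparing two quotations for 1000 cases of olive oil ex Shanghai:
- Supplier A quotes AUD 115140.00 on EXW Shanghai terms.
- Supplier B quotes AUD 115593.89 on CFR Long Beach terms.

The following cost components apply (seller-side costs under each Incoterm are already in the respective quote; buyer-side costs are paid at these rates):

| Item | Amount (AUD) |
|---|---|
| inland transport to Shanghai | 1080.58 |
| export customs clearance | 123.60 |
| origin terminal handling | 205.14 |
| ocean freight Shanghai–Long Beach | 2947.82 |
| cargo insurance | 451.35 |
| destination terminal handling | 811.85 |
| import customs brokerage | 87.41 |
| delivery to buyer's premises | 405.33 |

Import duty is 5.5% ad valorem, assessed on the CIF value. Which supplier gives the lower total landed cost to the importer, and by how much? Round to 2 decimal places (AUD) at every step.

Supplier A (EXW):
CIF value = EXW price + inland to port + export clearance + origin terminal + freight + insurance = 115140.00 + 1080.58 + 123.60 + 205.14 + 2947.82 + 451.35 = 119948.49
Import duty = 119948.49 × 5.5% = 6597.17
Buyer bears (A): 1080.58 + 123.60 + 205.14 + 2947.82 + 451.35 + 811.85 + 87.41 + 405.33 = 6113.08
Landed cost (A) = invoice 115140.00 + 6113.08 + duty 6597.17 = 127850.25
Supplier B (CFR):
CIF value = CFR price + insurance = 115593.89 + 451.35 = 116045.24
Import duty = 116045.24 × 5.5% = 6382.49
Buyer bears (B): 451.35 + 811.85 + 87.41 + 405.33 = 1755.94
Landed cost (B) = invoice 115593.89 + 1755.94 + duty 6382.49 = 123732.32
Difference = |127850.25 − 123732.32| = 4117.93

Supplier B is cheaper by AUD 4117.93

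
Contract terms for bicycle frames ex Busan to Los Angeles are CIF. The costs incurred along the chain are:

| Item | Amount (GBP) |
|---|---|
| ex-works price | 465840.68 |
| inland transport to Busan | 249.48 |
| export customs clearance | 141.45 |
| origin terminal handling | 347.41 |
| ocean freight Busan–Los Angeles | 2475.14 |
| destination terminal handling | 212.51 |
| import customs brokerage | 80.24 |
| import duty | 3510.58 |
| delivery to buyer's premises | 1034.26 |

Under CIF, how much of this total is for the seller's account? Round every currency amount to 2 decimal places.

Seller's account: GBP 469054.16

CIF: the seller pays costs through ocean freight and marine insurance to the destination port.
Seller's account: goods 465840.68 + inland to port 249.48 + export clearance 141.45 + origin terminal 347.41 + freight 2475.14 = 469054.16
Buyer's account: destination terminal 212.51 + brokerage 80.24 + duty 3510.58 + delivery 1034.26 = 4837.59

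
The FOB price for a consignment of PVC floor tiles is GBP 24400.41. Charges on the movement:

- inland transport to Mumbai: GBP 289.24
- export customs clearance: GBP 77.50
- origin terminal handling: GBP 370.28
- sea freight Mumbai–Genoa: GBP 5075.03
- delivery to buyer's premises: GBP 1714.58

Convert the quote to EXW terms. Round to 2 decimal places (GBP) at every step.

EXW price: GBP 23663.39

Not relevant to the conversion: freight, delivery — on the buyer under both terms; not part of either seller's price.
From FOB to EXW, the seller no longer bears: inland to port, export clearance, origin terminal.
EXW price = 24400.41 − 289.24 − 77.50 − 370.28 = 23663.39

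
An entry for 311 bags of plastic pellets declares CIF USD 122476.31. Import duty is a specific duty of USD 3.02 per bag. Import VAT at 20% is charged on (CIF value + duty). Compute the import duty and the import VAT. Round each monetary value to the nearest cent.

Import duty: USD 939.22; import VAT: USD 24683.11

Import duty = 311 × 3.02 = 939.22
VAT base = CIF + duty = 122476.31 + 939.22 = 123415.53
Import VAT = 123415.53 × 20% = 24683.11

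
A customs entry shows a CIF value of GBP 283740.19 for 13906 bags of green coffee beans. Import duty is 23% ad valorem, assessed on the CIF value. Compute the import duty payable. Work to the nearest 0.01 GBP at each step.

Import duty = 283740.19 × 23% = 65260.24

Import duty: GBP 65260.24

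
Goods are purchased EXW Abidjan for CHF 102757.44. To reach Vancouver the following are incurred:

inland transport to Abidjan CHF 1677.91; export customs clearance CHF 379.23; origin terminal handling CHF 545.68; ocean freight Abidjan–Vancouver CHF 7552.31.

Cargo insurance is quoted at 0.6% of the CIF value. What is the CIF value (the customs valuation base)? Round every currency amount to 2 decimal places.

CIF value: CHF 113594.13

Let C be the CIF value. C = EXW price + pre-shipment costs + freight + 0.6% × C
C − 0.6% × C = 102757.44 + 1677.91 + 379.23 + 545.68 + 7552.31
0.994 × C = 112912.57
C = 112912.57 / 0.994 = 113594.13
Insurance premium = 0.6% × 113594.13 = 681.56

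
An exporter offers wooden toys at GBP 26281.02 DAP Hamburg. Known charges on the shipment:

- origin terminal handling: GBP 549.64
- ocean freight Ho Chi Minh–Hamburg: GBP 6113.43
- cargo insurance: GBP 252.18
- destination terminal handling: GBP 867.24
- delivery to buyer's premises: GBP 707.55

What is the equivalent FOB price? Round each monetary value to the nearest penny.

FOB price: GBP 18340.62

Not relevant to the conversion: origin terminal — on the seller under both DAP and FOB; already in the DAP price and stays in the FOB price.
From DAP to FOB, the seller no longer bears: freight, insurance, destination terminal, delivery.
FOB price = 26281.02 − 6113.43 − 252.18 − 867.24 − 707.55 = 18340.62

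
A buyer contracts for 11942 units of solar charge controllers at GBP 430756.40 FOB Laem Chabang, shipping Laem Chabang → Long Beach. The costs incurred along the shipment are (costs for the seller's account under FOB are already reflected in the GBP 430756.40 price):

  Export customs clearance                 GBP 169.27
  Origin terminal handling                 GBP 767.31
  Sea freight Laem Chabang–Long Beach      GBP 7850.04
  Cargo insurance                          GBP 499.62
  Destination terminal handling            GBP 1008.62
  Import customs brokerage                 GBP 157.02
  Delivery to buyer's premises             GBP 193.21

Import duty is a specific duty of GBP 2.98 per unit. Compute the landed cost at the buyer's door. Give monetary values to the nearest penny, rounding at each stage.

FOB: the seller bears costs until goods are on board at the origin port; the buyer bears freight, insurance and all costs thereafter.
Already in the invoice (seller's account under FOB): export clearance, origin terminal — exclude.
CIF value = FOB price + freight + insurance = 430756.40 + 7850.04 + 499.62 = 439106.06
Import duty = 11942 × 2.98 = 35587.16
Buyer bears: freight 7850.04 + insurance 499.62 + destination terminal 1008.62 + brokerage 157.02 + delivery 193.21 + duty 35587.16 = 45295.67
Landed cost = invoice 430756.40 + 45295.67 = 476052.07

Total landed cost: GBP 476052.07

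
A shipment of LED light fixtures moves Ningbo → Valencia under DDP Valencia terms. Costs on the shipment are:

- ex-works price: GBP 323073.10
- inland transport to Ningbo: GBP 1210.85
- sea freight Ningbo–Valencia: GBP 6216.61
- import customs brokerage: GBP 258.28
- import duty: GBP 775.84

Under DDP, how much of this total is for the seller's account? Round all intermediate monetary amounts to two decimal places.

DDP: the seller bears all costs including import duty.
Seller's account: goods 323073.10 + inland to port 1210.85 + freight 6216.61 + brokerage 258.28 + duty 775.84 = 331534.68
Buyer's account: 0.00

Seller's account: GBP 331534.68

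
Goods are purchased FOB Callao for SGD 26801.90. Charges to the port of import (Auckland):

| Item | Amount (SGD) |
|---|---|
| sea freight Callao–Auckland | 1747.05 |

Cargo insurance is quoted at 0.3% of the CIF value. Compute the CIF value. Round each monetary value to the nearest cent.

Let C be the CIF value. C = FOB price + freight + 0.3% × C
C − 0.3% × C = 26801.90 + 1747.05
0.997 × C = 28548.95
C = 28548.95 / 0.997 = 28634.85
Insurance premium = 0.3% × 28634.85 = 85.90

CIF value: SGD 28634.85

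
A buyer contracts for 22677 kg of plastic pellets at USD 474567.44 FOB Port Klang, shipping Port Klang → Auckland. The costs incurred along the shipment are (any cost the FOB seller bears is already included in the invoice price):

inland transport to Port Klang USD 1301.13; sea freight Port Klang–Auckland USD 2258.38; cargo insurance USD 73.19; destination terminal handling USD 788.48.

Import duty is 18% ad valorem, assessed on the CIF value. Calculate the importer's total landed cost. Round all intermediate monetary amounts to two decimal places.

FOB: the seller bears costs until goods are on board at the origin port; the buyer bears freight, insurance and all costs thereafter.
Already in the invoice (seller's account under FOB): inland to port — exclude.
CIF value = FOB price + freight + insurance = 474567.44 + 2258.38 + 73.19 = 476899.01
Import duty = 476899.01 × 18% = 85841.82
Buyer bears: freight 2258.38 + insurance 73.19 + destination terminal 788.48 + duty 85841.82 = 88961.87
Landed cost = invoice 474567.44 + 88961.87 = 563529.31

Total landed cost: USD 563529.31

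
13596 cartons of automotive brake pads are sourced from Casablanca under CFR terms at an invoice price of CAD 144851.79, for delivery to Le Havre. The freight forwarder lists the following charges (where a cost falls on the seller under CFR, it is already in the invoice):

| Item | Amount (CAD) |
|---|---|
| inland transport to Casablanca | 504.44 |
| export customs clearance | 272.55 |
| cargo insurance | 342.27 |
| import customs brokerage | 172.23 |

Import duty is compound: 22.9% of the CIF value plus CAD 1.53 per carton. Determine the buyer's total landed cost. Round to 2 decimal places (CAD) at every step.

Total landed cost: CAD 199417.61

CFR: the seller pays costs through ocean freight to the destination port, but not insurance.
Already in the invoice (seller's account under CFR): inland to port, export clearance — exclude.
CIF value = CFR price + insurance = 144851.79 + 342.27 = 145194.06
Ad valorem component: 145194.06 × 22.9% = 33249.44
Specific component: 13596 × 1.53 = 20801.88
Import duty = 33249.44 + 20801.88 = 54051.32
Buyer bears: insurance 342.27 + brokerage 172.23 + duty 54051.32 = 54565.82
Landed cost = invoice 144851.79 + 54565.82 = 199417.61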